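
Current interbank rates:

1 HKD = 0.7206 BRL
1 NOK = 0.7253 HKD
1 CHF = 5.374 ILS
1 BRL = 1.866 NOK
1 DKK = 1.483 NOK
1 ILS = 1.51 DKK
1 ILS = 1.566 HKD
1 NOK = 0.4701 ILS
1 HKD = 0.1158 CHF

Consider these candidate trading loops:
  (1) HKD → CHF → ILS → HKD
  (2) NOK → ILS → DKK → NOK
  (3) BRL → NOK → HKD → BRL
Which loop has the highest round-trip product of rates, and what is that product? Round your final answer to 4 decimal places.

(1) 0.1158 × 5.374 × 1.566 = 0.97454
(2) 0.4701 × 1.51 × 1.483 = 1.05271
(3) 1.866 × 0.7253 × 0.7206 = 0.97527
Highest is cycle (2) at 1.0527 (>1, arbitrage).

1.0527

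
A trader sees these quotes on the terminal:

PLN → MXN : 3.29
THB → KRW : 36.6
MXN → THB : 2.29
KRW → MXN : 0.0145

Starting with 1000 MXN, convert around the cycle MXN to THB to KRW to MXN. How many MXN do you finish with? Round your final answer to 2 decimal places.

1000 MXN × 2.29 = 2290 THB
2290 THB × 36.6 = 83814 KRW
83814 KRW × 0.0145 = 1215.303 MXN

1215.30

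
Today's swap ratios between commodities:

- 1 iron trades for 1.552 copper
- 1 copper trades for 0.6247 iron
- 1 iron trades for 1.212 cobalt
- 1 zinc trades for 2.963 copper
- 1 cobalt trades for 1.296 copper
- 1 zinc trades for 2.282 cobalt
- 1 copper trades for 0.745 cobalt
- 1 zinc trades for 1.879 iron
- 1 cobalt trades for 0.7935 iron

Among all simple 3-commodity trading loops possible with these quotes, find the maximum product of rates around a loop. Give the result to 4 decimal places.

iron→cobalt→copper→iron: 1.212 × 1.296 × 0.6247 = 0.98125
iron→copper→cobalt→iron: 1.552 × 0.745 × 0.7935 = 0.91748
Maximum is iron→cobalt→copper→iron at 0.9812; no arbitrage — every cycle loses value.

0.9812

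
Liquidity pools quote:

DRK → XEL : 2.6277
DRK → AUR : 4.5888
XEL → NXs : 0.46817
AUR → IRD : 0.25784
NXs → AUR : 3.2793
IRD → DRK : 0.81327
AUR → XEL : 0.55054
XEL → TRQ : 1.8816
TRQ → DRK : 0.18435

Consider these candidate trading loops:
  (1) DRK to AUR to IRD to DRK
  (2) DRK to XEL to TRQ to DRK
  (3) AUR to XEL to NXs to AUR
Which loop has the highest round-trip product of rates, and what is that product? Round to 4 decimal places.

0.9622

(1) 4.5888 × 0.25784 × 0.81327 = 0.96224
(2) 2.6277 × 1.8816 × 0.18435 = 0.91148
(3) 0.55054 × 0.46817 × 3.2793 = 0.84523
Highest is cycle (1) at 0.9622 (≤1, no arbitrage).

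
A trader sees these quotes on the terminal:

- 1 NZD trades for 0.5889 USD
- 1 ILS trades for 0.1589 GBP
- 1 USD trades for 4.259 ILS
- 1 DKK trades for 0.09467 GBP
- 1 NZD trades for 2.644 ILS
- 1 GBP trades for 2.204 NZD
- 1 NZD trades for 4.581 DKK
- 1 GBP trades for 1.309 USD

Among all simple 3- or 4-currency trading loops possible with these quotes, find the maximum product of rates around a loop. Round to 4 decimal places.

DKK→GBP→NZD→DKK: 0.09467 × 2.204 × 4.581 = 0.95584
GBP→NZD→ILS→GBP: 2.204 × 2.644 × 0.1589 = 0.92597
USD→ILS→GBP→USD: 4.259 × 0.1589 × 1.309 = 0.88587
USD→ILS→GBP→NZD→USD: 4.259 × 0.1589 × 2.204 × 0.5889 = 0.87838
Maximum is DKK→GBP→NZD→DKK at 0.9558; no arbitrage — every cycle loses value.

0.9558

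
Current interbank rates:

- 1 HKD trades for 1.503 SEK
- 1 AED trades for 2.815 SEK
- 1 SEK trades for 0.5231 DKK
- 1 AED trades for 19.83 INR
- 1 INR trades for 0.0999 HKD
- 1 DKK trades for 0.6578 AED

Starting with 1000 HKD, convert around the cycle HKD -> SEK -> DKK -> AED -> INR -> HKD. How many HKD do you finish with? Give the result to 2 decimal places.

1000 HKD × 1.503 = 1503 SEK
1503 SEK × 0.5231 = 786.2193 DKK
786.2193 DKK × 0.6578 = 517.17505554 AED
517.17505554 AED × 19.83 = 10255.5813513582 INR
10255.5813513582 INR × 0.0999 = 1024.53257700068418 HKD

1024.53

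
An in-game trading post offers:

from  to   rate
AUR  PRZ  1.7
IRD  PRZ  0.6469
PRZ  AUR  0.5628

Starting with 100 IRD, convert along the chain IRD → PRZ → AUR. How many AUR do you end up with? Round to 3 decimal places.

36.408

100 IRD × 0.6469 = 64.69 PRZ
64.69 PRZ × 0.5628 = 36.407532 AUR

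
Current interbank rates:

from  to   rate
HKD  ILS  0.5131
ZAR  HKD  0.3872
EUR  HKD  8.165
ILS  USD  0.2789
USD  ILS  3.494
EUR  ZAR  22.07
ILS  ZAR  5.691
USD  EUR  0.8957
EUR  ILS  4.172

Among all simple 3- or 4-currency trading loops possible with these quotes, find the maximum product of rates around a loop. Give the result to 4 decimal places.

ZAR→HKD→ILS→ZAR: 0.3872 × 0.5131 × 5.691 = 1.13064
ILS→USD→EUR→HKD→ILS: 0.2789 × 0.8957 × 8.165 × 0.5131 = 1.04657
ILS→USD→EUR→ILS: 0.2789 × 0.8957 × 4.172 = 1.04221
Maximum is ZAR→HKD→ILS→ZAR at 1.1306; arbitrage exists.

1.1306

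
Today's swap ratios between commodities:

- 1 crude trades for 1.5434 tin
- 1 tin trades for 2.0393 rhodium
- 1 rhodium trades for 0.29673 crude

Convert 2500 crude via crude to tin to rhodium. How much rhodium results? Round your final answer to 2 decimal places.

2500 crude × 1.5434 = 3858.5 tin
3858.5 tin × 2.0393 = 7868.63905 rhodium

7868.64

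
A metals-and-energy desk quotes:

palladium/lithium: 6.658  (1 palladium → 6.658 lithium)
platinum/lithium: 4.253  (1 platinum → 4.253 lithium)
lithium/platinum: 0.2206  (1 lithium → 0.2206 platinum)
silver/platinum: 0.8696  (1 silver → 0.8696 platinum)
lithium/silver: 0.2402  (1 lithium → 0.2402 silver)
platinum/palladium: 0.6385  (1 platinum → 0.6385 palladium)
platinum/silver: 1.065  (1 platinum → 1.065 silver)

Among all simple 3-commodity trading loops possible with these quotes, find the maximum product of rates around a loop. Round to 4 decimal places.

platinum→palladium→lithium→platinum: 0.6385 × 6.658 × 0.2206 = 0.93780
silver→platinum→lithium→silver: 0.8696 × 4.253 × 0.2402 = 0.88836
Maximum is platinum→palladium→lithium→platinum at 0.9378; no arbitrage — every cycle loses value.

0.9378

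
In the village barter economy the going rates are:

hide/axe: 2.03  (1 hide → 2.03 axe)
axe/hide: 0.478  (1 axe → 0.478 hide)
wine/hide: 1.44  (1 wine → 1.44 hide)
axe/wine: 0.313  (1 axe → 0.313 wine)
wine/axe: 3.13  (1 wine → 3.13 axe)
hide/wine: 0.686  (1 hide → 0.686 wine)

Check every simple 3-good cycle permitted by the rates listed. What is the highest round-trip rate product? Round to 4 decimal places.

1.0264

axe→hide→wine→axe: 0.478 × 0.686 × 3.13 = 1.02635
axe→wine→hide→axe: 0.313 × 1.44 × 2.03 = 0.91496
Maximum is axe→hide→wine→axe at 1.0264; arbitrage exists.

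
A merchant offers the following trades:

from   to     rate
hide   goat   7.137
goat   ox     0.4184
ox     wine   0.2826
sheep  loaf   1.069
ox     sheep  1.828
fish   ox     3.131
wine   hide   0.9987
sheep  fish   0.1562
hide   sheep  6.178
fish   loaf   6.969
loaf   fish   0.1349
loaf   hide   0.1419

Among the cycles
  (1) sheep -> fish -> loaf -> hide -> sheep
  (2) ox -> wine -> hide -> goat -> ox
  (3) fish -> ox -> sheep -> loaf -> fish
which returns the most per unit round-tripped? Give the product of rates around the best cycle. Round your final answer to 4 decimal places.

0.9543

(1) 0.1562 × 6.969 × 0.1419 × 6.178 = 0.95429
(2) 0.2826 × 0.9987 × 7.137 × 0.4184 = 0.84278
(3) 3.131 × 1.828 × 1.069 × 0.1349 = 0.82537
Highest is cycle (1) at 0.9543 (≤1, no arbitrage).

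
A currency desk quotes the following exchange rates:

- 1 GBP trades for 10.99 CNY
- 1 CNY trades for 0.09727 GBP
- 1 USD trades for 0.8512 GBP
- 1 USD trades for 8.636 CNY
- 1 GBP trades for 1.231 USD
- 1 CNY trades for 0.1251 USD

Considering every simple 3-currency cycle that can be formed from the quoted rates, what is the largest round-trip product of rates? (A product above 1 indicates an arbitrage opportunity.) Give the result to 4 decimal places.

USD→GBP→CNY→USD: 0.8512 × 10.99 × 0.1251 = 1.17027
USD→CNY→GBP→USD: 8.636 × 0.09727 × 1.231 = 1.03407
Maximum is USD→GBP→CNY→USD at 1.1703; arbitrage exists.

1.1703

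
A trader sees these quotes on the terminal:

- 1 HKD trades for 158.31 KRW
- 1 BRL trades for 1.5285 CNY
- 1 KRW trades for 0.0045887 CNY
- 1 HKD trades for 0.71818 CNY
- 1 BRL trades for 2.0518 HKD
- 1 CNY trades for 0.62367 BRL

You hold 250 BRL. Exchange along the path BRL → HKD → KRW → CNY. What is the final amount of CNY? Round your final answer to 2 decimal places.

372.63

250 BRL × 2.0518 = 512.95 HKD
512.95 HKD × 158.31 = 81205.1145 KRW
81205.1145 KRW × 0.0045887 = 372.62590890615 CNY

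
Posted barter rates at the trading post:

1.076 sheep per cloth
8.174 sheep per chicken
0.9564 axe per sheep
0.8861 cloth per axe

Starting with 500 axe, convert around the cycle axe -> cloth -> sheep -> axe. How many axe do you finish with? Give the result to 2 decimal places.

455.94

500 axe × 0.8861 = 443.05 cloth
443.05 cloth × 1.076 = 476.7218 sheep
476.7218 sheep × 0.9564 = 455.93672952 axe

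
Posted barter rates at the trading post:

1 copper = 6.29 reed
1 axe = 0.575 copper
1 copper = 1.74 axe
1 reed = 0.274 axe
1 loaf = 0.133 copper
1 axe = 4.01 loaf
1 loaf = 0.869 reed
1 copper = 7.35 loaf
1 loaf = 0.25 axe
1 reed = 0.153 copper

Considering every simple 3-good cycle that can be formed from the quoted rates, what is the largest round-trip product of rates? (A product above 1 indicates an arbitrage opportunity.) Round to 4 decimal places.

1.0566

axe→copper→loaf→axe: 0.575 × 7.35 × 0.25 = 1.05656
axe→copper→reed→axe: 0.575 × 6.29 × 0.274 = 0.99099
loaf→reed→copper→loaf: 0.869 × 0.153 × 7.35 = 0.97723
axe→loaf→reed→axe: 4.01 × 0.869 × 0.274 = 0.95481
axe→loaf→copper→axe: 4.01 × 0.133 × 1.74 = 0.92799
Maximum is axe→copper→loaf→axe at 1.0566; arbitrage exists.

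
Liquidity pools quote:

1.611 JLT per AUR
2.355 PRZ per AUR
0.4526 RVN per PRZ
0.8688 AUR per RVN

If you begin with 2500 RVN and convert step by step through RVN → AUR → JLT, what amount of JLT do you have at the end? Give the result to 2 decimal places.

3499.09

2500 RVN × 0.8688 = 2172 AUR
2172 AUR × 1.611 = 3499.092 JLT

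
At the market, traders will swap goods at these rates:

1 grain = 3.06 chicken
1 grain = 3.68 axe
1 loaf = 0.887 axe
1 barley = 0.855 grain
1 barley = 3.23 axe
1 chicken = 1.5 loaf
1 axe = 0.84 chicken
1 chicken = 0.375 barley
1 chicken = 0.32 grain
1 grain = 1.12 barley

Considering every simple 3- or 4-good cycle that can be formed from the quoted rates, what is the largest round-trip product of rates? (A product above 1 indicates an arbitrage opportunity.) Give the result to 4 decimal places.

1.1176

axe→chicken→loaf→axe: 0.84 × 1.5 × 0.887 = 1.11762
barley→axe→chicken→barley: 3.23 × 0.84 × 0.375 = 1.01745
barley→grain→axe→chicken→barley: 0.855 × 3.68 × 0.84 × 0.375 = 0.99112
grain→axe→chicken→grain: 3.68 × 0.84 × 0.32 = 0.98918
barley→grain→chicken→barley: 0.855 × 3.06 × 0.375 = 0.98111
barley→axe→chicken→grain→barley: 3.23 × 0.84 × 0.32 × 1.12 = 0.97241
Maximum is axe→chicken→loaf→axe at 1.1176; arbitrage exists.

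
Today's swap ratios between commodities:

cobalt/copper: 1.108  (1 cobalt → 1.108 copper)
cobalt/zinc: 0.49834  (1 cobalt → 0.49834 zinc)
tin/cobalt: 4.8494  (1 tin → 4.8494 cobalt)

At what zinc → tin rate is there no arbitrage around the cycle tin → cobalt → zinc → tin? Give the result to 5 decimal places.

Known legs of the cycle: 4.8494 × 0.49834 = 2.416649996
For no arbitrage the full-cycle product must be 1, so the missing rate is 1 / 2.416649996 ≈ 0.4137960.

0.41380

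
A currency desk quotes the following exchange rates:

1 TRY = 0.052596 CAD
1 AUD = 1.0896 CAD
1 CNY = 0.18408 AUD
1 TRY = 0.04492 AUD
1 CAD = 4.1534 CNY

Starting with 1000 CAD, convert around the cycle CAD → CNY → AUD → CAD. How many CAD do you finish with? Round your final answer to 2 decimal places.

833.06

1000 CAD × 4.1534 = 4153.4 CNY
4153.4 CNY × 0.18408 = 764.557872 AUD
764.557872 AUD × 1.0896 = 833.0622573312 CAD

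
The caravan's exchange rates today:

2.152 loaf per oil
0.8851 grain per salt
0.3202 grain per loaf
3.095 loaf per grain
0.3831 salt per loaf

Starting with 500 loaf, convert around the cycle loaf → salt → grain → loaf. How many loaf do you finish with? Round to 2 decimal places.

500 loaf × 0.3831 = 191.55 salt
191.55 salt × 0.8851 = 169.540905 grain
169.540905 grain × 3.095 = 524.729100975 loaf

524.73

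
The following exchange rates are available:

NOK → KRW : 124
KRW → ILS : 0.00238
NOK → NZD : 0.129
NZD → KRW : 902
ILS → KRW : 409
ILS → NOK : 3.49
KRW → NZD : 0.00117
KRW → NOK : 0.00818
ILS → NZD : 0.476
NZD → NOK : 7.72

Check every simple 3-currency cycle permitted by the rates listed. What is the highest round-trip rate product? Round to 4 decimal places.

NOK→KRW→NZD→NOK: 124 × 0.00117 × 7.72 = 1.12002
NOK→KRW→ILS→NOK: 124 × 0.00238 × 3.49 = 1.02997
KRW→ILS→NZD→KRW: 0.00238 × 0.476 × 902 = 1.02186
NOK→NZD→KRW→NOK: 0.129 × 902 × 0.00818 = 0.95181
Maximum is NOK→KRW→NZD→NOK at 1.1200; arbitrage exists.

1.1200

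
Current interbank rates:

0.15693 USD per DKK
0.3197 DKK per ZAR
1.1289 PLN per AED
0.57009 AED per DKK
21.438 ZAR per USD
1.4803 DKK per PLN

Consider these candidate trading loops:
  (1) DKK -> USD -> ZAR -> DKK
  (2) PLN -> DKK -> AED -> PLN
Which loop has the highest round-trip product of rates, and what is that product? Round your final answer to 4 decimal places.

1.0756

(1) 0.15693 × 21.438 × 0.3197 = 1.07556
(2) 1.4803 × 0.57009 × 1.1289 = 0.95268
Highest is cycle (1) at 1.0756 (>1, arbitrage).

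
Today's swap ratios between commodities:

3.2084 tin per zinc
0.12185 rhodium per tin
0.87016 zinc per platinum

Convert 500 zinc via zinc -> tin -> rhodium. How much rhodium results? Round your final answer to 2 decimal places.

500 zinc × 3.2084 = 1604.2 tin
1604.2 tin × 0.12185 = 195.47177 rhodium

195.47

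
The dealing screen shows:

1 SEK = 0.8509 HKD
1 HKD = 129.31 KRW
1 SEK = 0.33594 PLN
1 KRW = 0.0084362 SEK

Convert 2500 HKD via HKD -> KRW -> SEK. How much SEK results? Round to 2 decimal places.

2500 HKD × 129.31 = 323275 KRW
323275 KRW × 0.0084362 = 2727.212555 SEK

2727.21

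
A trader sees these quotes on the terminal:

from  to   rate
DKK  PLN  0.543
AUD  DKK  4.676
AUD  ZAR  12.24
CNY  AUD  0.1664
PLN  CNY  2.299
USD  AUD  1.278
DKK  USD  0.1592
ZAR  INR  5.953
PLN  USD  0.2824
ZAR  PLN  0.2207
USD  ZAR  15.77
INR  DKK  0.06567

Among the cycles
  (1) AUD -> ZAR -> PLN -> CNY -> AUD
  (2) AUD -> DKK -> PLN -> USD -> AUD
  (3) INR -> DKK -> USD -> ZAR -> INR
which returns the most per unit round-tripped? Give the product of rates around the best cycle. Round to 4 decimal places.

(1) 12.24 × 0.2207 × 2.299 × 0.1664 = 1.03342
(2) 4.676 × 0.543 × 0.2824 × 1.278 = 0.91637
(3) 0.06567 × 0.1592 × 15.77 × 5.953 = 0.98147
Highest is cycle (1) at 1.0334 (>1, arbitrage).

1.0334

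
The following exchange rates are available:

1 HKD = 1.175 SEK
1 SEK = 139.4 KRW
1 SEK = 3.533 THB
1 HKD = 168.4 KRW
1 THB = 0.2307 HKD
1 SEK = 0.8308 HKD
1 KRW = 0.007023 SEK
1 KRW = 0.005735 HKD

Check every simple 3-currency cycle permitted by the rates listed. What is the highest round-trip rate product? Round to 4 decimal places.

KRW→SEK→HKD→KRW: 0.007023 × 0.8308 × 168.4 = 0.98256
THB→HKD→SEK→THB: 0.2307 × 1.175 × 3.533 = 0.95770
KRW→HKD→SEK→KRW: 0.005735 × 1.175 × 139.4 = 0.93936
Maximum is KRW→SEK→HKD→KRW at 0.9826; no arbitrage — every cycle loses value.

0.9826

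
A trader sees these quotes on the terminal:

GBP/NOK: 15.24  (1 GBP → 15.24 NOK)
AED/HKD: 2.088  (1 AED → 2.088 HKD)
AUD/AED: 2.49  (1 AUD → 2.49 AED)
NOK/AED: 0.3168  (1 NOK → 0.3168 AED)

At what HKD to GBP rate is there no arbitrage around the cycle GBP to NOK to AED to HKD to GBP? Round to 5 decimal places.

0.09920

Known legs of the cycle: 15.24 × 0.3168 × 2.088 = 10.080930816
For no arbitrage the full-cycle product must be 1, so the missing rate is 1 / 10.080930816 ≈ 0.0991972.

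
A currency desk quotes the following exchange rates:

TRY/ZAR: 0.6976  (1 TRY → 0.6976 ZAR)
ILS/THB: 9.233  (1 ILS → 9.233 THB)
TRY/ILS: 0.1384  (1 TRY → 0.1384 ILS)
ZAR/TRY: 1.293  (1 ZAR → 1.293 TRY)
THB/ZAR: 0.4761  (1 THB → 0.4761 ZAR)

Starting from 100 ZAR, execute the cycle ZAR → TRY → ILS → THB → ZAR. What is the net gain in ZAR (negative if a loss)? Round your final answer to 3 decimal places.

-21.336

100 ZAR × 1.293 = 129.3 TRY
129.3 TRY × 0.1384 = 17.89512 ILS
17.89512 ILS × 9.233 = 165.22564296 THB
165.22564296 THB × 0.4761 = 78.663928613256 ZAR
Net change: 78.663928613256 − 100 = -21.336071386744 ZAR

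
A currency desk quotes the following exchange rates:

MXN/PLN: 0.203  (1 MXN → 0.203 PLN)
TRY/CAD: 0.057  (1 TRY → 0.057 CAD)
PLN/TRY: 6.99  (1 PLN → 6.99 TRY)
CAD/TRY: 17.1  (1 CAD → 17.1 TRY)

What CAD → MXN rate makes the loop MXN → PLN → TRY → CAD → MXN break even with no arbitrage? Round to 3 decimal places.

Known legs of the cycle: 0.203 × 6.99 × 0.057 = 0.08088129
For no arbitrage the full-cycle product must be 1, so the missing rate is 1 / 0.08088129 ≈ 12.36380.

12.364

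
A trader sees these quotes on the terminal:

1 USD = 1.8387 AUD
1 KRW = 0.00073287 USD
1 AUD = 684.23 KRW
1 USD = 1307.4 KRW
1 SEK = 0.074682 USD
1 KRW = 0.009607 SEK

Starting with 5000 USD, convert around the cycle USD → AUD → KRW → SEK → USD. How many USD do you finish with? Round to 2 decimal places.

5000 USD × 1.8387 = 9193.5 AUD
9193.5 AUD × 684.23 = 6290468.505 KRW
6290468.505 KRW × 0.009607 = 60432.530927535 SEK
60432.530927535 SEK × 0.074682 = 4513.22227473016887 USD

4513.22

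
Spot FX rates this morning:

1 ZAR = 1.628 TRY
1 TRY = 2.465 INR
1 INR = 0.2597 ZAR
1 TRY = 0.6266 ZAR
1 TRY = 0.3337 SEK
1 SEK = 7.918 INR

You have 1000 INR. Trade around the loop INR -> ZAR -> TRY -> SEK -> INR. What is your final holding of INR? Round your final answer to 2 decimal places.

1000 INR × 0.2597 = 259.7 ZAR
259.7 ZAR × 1.628 = 422.7916 TRY
422.7916 TRY × 0.3337 = 141.08555692 SEK
141.08555692 SEK × 7.918 = 1117.11543969256 INR

1117.12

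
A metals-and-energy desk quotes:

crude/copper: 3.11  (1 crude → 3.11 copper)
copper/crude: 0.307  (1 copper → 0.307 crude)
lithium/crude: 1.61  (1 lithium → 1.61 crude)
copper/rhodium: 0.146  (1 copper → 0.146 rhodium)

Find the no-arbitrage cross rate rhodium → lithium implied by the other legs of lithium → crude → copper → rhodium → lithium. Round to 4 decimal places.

Known legs of the cycle: 1.61 × 3.11 × 0.146 = 0.7310366
For no arbitrage the full-cycle product must be 1, so the missing rate is 1 / 0.7310366 ≈ 1.367921.

1.3679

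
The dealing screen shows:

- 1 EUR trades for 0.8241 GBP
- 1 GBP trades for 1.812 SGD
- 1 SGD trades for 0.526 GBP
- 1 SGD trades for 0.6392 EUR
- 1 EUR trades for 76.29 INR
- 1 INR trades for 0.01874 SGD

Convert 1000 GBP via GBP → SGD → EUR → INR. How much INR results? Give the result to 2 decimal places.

1000 GBP × 1.812 = 1812 SGD
1812 SGD × 0.6392 = 1158.2304 EUR
1158.2304 EUR × 76.29 = 88361.397216 INR

88361.40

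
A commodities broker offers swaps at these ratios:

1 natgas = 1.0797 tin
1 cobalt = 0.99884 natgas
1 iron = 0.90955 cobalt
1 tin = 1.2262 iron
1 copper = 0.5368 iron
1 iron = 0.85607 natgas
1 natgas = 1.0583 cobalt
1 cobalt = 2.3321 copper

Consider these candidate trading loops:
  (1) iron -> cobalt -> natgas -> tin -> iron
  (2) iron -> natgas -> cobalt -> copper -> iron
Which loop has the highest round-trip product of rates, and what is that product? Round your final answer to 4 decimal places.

1.2028

(1) 0.90955 × 0.99884 × 1.0797 × 1.2262 = 1.20278
(2) 0.85607 × 1.0583 × 2.3321 × 0.5368 = 1.13417
Highest is cycle (1) at 1.2028 (>1, arbitrage).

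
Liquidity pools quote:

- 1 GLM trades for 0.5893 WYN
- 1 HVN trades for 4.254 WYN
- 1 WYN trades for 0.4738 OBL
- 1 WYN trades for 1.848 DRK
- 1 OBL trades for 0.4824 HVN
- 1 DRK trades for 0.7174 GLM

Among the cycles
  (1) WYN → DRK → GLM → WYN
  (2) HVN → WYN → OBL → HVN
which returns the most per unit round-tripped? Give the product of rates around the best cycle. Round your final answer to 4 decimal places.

0.9723

(1) 1.848 × 0.7174 × 0.5893 = 0.78127
(2) 4.254 × 0.4738 × 0.4824 = 0.97230
Highest is cycle (2) at 0.9723 (≤1, no arbitrage).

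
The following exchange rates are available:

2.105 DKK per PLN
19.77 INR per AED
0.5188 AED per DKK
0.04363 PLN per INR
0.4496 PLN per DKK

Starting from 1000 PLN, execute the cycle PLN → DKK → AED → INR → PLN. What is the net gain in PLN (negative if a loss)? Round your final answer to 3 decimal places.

-58.015

1000 PLN × 2.105 = 2105 DKK
2105 DKK × 0.5188 = 1092.074 AED
1092.074 AED × 19.77 = 21590.30298 INR
21590.30298 INR × 0.04363 = 941.9849190174 PLN
Net change: 941.9849190174 − 1000 = -58.0150809826 PLN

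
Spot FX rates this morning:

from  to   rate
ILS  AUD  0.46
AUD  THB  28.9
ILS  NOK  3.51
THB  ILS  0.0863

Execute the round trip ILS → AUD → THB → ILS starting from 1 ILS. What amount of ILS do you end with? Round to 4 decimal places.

1.1473

1 ILS × 0.46 = 0.46 AUD
0.46 AUD × 28.9 = 13.294 THB
13.294 THB × 0.0863 = 1.1472722 ILS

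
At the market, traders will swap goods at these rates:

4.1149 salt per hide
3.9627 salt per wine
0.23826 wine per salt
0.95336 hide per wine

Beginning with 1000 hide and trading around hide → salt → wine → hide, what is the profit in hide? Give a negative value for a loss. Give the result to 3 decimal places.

1000 hide × 4.1149 = 4114.9 salt
4114.9 salt × 0.23826 = 980.416074 wine
980.416074 wine × 0.95336 = 934.68946830864 hide
Net change: 934.68946830864 − 1000 = -65.31053169136 hide

-65.311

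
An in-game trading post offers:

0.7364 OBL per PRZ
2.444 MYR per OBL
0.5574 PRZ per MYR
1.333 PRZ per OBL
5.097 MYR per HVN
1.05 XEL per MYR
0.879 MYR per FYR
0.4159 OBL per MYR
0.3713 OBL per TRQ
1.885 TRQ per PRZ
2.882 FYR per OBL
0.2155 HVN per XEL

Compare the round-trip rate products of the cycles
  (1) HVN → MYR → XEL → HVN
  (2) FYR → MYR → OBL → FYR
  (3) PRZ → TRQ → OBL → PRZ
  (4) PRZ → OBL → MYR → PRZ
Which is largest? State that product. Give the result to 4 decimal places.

1.1533

(1) 5.097 × 1.05 × 0.2155 = 1.15332
(2) 0.879 × 0.4159 × 2.882 = 1.05359
(3) 1.885 × 0.3713 × 1.333 = 0.93297
(4) 0.7364 × 2.444 × 0.5574 = 1.00319
Highest is cycle (1) at 1.1533 (>1, arbitrage).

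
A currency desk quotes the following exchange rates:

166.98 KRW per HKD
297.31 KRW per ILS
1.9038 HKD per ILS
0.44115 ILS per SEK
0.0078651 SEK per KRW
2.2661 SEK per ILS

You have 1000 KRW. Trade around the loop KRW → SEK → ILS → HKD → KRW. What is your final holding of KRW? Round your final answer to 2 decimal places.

1000 KRW × 0.0078651 = 7.8651 SEK
7.8651 SEK × 0.44115 = 3.469688865 ILS
3.469688865 ILS × 1.9038 = 6.605593661187 HKD
6.605593661187 HKD × 166.98 = 1103.00202954500526 KRW

1103.00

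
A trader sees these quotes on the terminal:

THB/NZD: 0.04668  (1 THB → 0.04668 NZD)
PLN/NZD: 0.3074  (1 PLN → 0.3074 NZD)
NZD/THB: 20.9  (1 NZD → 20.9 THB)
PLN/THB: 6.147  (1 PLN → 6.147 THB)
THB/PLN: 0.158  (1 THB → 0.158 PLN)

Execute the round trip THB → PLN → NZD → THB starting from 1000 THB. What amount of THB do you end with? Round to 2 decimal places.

1000 THB × 0.158 = 158 PLN
158 PLN × 0.3074 = 48.5692 NZD
48.5692 NZD × 20.9 = 1015.09628 THB

1015.10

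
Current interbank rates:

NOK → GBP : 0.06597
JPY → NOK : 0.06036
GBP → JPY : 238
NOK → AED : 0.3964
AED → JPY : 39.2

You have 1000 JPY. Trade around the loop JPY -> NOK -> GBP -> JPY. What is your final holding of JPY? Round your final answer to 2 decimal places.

947.70

1000 JPY × 0.06036 = 60.36 NOK
60.36 NOK × 0.06597 = 3.9819492 GBP
3.9819492 GBP × 238 = 947.7039096 JPY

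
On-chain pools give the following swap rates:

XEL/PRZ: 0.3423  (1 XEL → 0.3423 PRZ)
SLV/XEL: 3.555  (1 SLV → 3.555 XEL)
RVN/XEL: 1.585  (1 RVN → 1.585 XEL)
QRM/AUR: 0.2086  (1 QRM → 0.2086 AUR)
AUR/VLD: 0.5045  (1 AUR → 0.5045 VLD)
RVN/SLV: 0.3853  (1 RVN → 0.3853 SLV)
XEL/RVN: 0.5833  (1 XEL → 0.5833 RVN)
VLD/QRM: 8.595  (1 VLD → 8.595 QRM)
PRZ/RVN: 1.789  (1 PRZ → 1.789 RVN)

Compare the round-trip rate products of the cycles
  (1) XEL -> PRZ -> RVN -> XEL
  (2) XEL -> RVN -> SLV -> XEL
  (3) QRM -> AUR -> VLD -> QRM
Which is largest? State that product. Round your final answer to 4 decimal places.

0.9706

(1) 0.3423 × 1.789 × 1.585 = 0.97061
(2) 0.5833 × 0.3853 × 3.555 = 0.79897
(3) 0.2086 × 0.5045 × 8.595 = 0.90453
Highest is cycle (1) at 0.9706 (≤1, no arbitrage).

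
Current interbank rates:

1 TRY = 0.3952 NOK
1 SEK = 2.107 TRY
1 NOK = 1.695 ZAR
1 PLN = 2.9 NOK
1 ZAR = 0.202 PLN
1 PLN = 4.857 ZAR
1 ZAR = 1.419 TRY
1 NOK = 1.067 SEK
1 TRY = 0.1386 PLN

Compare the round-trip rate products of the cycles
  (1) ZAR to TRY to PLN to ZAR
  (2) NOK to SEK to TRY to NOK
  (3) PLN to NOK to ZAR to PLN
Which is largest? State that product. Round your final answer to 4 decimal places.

(1) 1.419 × 0.1386 × 4.857 = 0.95524
(2) 1.067 × 2.107 × 0.3952 = 0.88848
(3) 2.9 × 1.695 × 0.202 = 0.99293
Highest is cycle (3) at 0.9929 (≤1, no arbitrage).

0.9929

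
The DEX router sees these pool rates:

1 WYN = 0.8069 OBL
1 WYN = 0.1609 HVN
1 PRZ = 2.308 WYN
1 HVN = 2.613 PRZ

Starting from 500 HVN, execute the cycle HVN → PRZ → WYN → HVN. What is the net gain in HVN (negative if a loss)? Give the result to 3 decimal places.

-14.822

500 HVN × 2.613 = 1306.5 PRZ
1306.5 PRZ × 2.308 = 3015.402 WYN
3015.402 WYN × 0.1609 = 485.1781818 HVN
Net change: 485.1781818 − 500 = -14.8218182 HVN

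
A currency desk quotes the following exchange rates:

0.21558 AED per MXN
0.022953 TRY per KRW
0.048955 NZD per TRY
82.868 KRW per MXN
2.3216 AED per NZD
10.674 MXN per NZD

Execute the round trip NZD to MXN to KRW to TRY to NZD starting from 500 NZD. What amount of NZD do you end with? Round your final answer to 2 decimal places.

496.96

500 NZD × 10.674 = 5337 MXN
5337 MXN × 82.868 = 442266.516 KRW
442266.516 KRW × 0.022953 = 10151.343341748 TRY
10151.343341748 TRY × 0.048955 = 496.95901329527334 NZD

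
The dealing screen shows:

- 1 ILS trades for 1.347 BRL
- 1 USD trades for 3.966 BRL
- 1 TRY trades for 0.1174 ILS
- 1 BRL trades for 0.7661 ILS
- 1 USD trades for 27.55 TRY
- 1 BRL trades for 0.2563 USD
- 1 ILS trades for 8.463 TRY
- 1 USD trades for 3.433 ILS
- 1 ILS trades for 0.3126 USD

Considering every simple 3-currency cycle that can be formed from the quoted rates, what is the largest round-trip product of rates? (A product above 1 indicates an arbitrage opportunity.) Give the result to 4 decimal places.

ILS→BRL→USD→ILS: 1.347 × 0.2563 × 3.433 = 1.18520
ILS→USD→TRY→ILS: 0.3126 × 27.55 × 0.1174 = 1.01106
ILS→USD→BRL→ILS: 0.3126 × 3.966 × 0.7661 = 0.94979
Maximum is ILS→BRL→USD→ILS at 1.1852; arbitrage exists.

1.1852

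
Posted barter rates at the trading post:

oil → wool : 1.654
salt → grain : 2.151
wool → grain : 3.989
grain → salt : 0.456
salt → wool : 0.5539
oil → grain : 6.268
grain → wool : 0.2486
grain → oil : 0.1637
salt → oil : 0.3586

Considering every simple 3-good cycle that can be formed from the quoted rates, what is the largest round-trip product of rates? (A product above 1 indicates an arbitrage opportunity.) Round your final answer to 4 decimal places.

oil→wool→grain→oil: 1.654 × 3.989 × 0.1637 = 1.08006
oil→grain→salt→oil: 6.268 × 0.456 × 0.3586 = 1.02495
grain→salt→wool→grain: 0.456 × 0.5539 × 3.989 = 1.00754
Maximum is oil→wool→grain→oil at 1.0801; arbitrage exists.

1.0801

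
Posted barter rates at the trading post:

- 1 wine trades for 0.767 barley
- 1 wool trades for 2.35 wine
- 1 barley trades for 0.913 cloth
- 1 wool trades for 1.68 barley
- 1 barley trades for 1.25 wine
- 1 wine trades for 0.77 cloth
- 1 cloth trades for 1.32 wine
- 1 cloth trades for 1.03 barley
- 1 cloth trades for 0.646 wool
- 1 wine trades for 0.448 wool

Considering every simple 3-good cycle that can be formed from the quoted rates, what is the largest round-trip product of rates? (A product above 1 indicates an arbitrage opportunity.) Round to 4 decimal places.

wool→wine→cloth→wool: 2.35 × 0.77 × 0.646 = 1.16894
barley→wine→cloth→barley: 1.25 × 0.77 × 1.03 = 0.99138
wool→barley→cloth→wool: 1.68 × 0.913 × 0.646 = 0.99086
wool→barley→wine→wool: 1.68 × 1.25 × 0.448 = 0.94080
barley→cloth→wine→barley: 0.913 × 1.32 × 0.767 = 0.92436
Maximum is wool→wine→cloth→wool at 1.1689; arbitrage exists.

1.1689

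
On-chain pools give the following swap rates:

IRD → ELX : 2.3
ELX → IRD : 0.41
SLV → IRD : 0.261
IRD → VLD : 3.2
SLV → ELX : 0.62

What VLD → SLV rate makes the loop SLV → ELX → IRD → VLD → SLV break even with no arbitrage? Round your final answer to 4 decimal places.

1.2293

Known legs of the cycle: 0.62 × 0.41 × 3.2 = 0.81344
For no arbitrage the full-cycle product must be 1, so the missing rate is 1 / 0.81344 ≈ 1.229347.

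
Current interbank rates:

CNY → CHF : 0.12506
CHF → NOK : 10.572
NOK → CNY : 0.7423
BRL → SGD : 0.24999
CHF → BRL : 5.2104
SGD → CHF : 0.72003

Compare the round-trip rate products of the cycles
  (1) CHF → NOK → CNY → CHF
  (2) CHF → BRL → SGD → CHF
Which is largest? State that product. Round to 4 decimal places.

0.9814

(1) 10.572 × 0.7423 × 0.12506 = 0.98142
(2) 5.2104 × 0.24999 × 0.72003 = 0.93787
Highest is cycle (1) at 0.9814 (≤1, no arbitrage).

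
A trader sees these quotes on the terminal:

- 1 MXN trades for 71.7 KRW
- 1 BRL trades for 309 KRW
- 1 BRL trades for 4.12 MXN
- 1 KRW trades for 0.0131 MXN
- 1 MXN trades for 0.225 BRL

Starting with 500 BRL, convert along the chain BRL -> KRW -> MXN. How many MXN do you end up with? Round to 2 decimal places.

500 BRL × 309 = 154500 KRW
154500 KRW × 0.0131 = 2023.95 MXN

2023.95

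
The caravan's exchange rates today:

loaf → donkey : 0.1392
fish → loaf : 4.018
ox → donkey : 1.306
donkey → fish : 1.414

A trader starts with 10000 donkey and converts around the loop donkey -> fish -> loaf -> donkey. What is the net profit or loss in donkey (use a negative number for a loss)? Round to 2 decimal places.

-2091.42

10000 donkey × 1.414 = 14140 fish
14140 fish × 4.018 = 56814.52 loaf
56814.52 loaf × 0.1392 = 7908.581184 donkey
Net change: 7908.581184 − 10000 = -2091.418816 donkey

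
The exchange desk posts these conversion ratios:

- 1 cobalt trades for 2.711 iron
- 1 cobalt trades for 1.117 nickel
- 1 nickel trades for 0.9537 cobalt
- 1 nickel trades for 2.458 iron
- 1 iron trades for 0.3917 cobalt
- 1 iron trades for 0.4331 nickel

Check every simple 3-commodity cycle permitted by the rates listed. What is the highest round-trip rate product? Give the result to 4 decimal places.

iron→nickel→cobalt→iron: 0.4331 × 0.9537 × 2.711 = 1.11977
iron→cobalt→nickel→iron: 0.3917 × 1.117 × 2.458 = 1.07545
Maximum is iron→nickel→cobalt→iron at 1.1198; arbitrage exists.

1.1198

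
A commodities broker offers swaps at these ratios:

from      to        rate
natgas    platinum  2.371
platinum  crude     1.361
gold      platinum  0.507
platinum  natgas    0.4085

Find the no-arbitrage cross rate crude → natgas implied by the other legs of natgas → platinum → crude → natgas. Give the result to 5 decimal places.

Known legs of the cycle: 2.371 × 1.361 = 3.226931
For no arbitrage the full-cycle product must be 1, so the missing rate is 1 / 3.226931 ≈ 0.3098920.

0.30989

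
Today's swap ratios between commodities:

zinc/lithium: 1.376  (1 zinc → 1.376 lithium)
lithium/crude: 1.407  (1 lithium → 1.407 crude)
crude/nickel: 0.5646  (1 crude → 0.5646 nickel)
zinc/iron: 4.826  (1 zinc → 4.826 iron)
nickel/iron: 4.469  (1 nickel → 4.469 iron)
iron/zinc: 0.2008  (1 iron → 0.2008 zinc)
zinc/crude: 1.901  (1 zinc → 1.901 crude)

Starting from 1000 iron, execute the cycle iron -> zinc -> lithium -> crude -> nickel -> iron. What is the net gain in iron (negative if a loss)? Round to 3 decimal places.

-19.094

1000 iron × 0.2008 = 200.8 zinc
200.8 zinc × 1.376 = 276.3008 lithium
276.3008 lithium × 1.407 = 388.7552256 crude
388.7552256 crude × 0.5646 = 219.49120037376 nickel
219.49120037376 nickel × 4.469 = 980.90617447033344 iron
Net change: 980.90617447033344 − 1000 = -19.09382552966656 iron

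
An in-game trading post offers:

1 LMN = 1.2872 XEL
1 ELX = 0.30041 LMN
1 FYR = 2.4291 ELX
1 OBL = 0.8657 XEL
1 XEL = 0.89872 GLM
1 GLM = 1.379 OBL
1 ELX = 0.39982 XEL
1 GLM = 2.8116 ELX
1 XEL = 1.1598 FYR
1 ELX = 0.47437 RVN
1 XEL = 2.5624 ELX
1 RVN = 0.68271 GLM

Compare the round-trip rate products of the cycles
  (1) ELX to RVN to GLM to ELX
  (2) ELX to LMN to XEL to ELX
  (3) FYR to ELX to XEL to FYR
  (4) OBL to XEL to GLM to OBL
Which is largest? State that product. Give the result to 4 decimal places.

(1) 0.47437 × 0.68271 × 2.8116 = 0.91056
(2) 0.30041 × 1.2872 × 2.5624 = 0.99085
(3) 2.4291 × 0.39982 × 1.1598 = 1.12640
(4) 0.8657 × 0.89872 × 1.379 = 1.07289
Highest is cycle (3) at 1.1264 (>1, arbitrage).

1.1264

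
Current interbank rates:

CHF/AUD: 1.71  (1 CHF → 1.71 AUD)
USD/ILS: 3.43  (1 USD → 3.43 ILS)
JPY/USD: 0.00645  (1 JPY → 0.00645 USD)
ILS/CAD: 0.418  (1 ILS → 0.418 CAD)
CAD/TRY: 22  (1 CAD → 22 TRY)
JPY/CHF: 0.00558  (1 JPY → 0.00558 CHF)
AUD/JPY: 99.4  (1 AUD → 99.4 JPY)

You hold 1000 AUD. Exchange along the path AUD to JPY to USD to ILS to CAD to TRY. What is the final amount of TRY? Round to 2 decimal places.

1000 AUD × 99.4 = 99400 JPY
99400 JPY × 0.00645 = 641.13 USD
641.13 USD × 3.43 = 2199.0759 ILS
2199.0759 ILS × 0.418 = 919.2137262 CAD
919.2137262 CAD × 22 = 20222.7019764 TRY

20222.70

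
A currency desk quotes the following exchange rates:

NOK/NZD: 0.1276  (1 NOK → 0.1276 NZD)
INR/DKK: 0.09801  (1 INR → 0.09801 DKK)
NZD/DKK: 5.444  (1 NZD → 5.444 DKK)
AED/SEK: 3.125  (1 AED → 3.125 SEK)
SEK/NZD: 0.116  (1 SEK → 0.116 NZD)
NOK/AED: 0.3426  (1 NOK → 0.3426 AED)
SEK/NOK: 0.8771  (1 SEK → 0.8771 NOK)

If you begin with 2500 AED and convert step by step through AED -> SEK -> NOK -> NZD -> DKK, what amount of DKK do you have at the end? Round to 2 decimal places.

4760.01

2500 AED × 3.125 = 7812.5 SEK
7812.5 SEK × 0.8771 = 6852.34375 NOK
6852.34375 NOK × 0.1276 = 874.3590625 NZD
874.3590625 NZD × 5.444 = 4760.01073625 DKK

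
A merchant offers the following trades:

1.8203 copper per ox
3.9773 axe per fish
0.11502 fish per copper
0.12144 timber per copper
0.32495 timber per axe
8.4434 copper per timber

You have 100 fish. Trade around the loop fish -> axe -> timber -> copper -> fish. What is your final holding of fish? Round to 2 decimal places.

125.51

100 fish × 3.9773 = 397.73 axe
397.73 axe × 0.32495 = 129.2423635 timber
129.2423635 timber × 8.4434 = 1091.2449719759 copper
1091.2449719759 copper × 0.11502 = 125.514996676668018 fish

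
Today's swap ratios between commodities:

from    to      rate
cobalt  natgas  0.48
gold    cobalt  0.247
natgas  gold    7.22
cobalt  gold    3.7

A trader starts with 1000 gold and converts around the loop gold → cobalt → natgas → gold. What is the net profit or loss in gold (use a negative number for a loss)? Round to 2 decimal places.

-144.00

1000 gold × 0.247 = 247 cobalt
247 cobalt × 0.48 = 118.56 natgas
118.56 natgas × 7.22 = 856.0032 gold
Net change: 856.0032 − 1000 = -143.9968 gold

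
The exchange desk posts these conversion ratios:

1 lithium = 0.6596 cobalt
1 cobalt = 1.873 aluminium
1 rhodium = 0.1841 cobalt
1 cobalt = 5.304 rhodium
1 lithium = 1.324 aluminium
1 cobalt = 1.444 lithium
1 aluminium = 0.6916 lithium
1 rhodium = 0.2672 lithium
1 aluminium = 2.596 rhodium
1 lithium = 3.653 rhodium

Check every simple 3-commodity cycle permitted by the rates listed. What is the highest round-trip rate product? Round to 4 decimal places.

0.9711

rhodium→cobalt→lithium→rhodium: 0.1841 × 1.444 × 3.653 = 0.97111
rhodium→lithium→cobalt→rhodium: 0.2672 × 0.6596 × 5.304 = 0.93480
aluminium→rhodium→lithium→aluminium: 2.596 × 0.2672 × 1.324 = 0.91839
aluminium→rhodium→cobalt→aluminium: 2.596 × 0.1841 × 1.873 = 0.89515
aluminium→lithium→cobalt→aluminium: 0.6916 × 0.6596 × 1.873 = 0.85442
Maximum is rhodium→cobalt→lithium→rhodium at 0.9711; no arbitrage — every cycle loses value.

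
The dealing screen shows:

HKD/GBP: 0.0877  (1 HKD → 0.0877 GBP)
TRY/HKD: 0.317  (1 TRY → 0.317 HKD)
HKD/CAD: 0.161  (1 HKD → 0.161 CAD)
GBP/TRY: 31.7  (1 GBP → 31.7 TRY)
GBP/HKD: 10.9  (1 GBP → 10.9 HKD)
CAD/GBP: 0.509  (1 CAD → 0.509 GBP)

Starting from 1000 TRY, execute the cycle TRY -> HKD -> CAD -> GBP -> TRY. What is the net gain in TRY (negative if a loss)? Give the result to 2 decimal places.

-176.50

1000 TRY × 0.317 = 317 HKD
317 HKD × 0.161 = 51.037 CAD
51.037 CAD × 0.509 = 25.977833 GBP
25.977833 GBP × 31.7 = 823.4973061 TRY
Net change: 823.4973061 − 1000 = -176.5026939 TRY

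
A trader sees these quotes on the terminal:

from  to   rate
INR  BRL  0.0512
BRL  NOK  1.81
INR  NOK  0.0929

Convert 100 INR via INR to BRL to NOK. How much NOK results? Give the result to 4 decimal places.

9.2672

100 INR × 0.0512 = 5.12 BRL
5.12 BRL × 1.81 = 9.2672 NOK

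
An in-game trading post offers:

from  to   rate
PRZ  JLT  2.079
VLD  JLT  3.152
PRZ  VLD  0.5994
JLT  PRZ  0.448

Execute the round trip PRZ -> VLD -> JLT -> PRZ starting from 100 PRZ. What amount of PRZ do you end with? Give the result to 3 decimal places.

100 PRZ × 0.5994 = 59.94 VLD
59.94 VLD × 3.152 = 188.93088 JLT
188.93088 JLT × 0.448 = 84.64103424 PRZ

84.641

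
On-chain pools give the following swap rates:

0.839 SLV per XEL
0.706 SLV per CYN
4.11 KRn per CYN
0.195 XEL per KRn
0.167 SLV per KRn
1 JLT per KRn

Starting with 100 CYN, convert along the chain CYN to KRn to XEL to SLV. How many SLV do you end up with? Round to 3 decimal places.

67.242

100 CYN × 4.11 = 411 KRn
411 KRn × 0.195 = 80.145 XEL
80.145 XEL × 0.839 = 67.241655 SLV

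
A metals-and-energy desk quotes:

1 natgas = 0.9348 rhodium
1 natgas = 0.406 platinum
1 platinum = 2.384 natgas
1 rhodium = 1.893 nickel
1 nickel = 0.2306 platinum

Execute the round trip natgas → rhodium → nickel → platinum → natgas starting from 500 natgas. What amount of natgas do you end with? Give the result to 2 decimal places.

486.41

500 natgas × 0.9348 = 467.4 rhodium
467.4 rhodium × 1.893 = 884.7882 nickel
884.7882 nickel × 0.2306 = 204.03215892 platinum
204.03215892 platinum × 2.384 = 486.41266686528 natgas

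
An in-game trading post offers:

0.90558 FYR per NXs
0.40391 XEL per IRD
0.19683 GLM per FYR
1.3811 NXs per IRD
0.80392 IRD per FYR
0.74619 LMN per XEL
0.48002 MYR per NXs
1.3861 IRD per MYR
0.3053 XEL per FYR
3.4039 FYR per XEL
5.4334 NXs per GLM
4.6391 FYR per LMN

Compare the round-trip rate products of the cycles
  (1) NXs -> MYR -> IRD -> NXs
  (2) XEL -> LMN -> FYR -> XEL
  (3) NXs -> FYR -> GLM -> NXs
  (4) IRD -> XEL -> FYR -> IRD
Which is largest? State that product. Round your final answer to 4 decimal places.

1.1053

(1) 0.48002 × 1.3861 × 1.3811 = 0.91892
(2) 0.74619 × 4.6391 × 0.3053 = 1.05684
(3) 0.90558 × 0.19683 × 5.4334 = 0.96848
(4) 0.40391 × 3.4039 × 0.80392 = 1.10528
Highest is cycle (4) at 1.1053 (>1, arbitrage).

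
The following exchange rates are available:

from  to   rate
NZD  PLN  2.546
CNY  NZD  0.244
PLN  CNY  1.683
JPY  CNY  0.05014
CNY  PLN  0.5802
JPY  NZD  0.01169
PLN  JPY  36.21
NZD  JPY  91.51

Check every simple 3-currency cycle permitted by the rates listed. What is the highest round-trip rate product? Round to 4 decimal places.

1.1195

NZD→JPY→CNY→NZD: 91.51 × 0.05014 × 0.244 = 1.11955
PLN→JPY→NZD→PLN: 36.21 × 0.01169 × 2.546 = 1.07771
PLN→JPY→CNY→PLN: 36.21 × 0.05014 × 0.5802 = 1.05339
PLN→CNY→NZD→PLN: 1.683 × 0.244 × 2.546 = 1.04552
Maximum is NZD→JPY→CNY→NZD at 1.1195; arbitrage exists.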